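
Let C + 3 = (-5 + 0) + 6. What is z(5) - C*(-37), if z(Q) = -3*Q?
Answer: -89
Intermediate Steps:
C = -2 (C = -3 + ((-5 + 0) + 6) = -3 + (-5 + 6) = -3 + 1 = -2)
z(5) - C*(-37) = -3*5 - (-2)*(-37) = -15 - 1*74 = -15 - 74 = -89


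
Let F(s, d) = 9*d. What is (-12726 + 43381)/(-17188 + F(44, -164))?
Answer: -30655/18664 ≈ -1.6425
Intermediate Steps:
(-12726 + 43381)/(-17188 + F(44, -164)) = (-12726 + 43381)/(-17188 + 9*(-164)) = 30655/(-17188 - 1476) = 30655/(-18664) = 30655*(-1/18664) = -30655/18664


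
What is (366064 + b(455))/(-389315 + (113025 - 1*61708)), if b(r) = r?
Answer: -122173/112666 ≈ -1.0844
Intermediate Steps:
(366064 + b(455))/(-389315 + (113025 - 1*61708)) = (366064 + 455)/(-389315 + (113025 - 1*61708)) = 366519/(-389315 + (113025 - 61708)) = 366519/(-389315 + 51317) = 366519/(-337998) = 366519*(-1/337998) = -122173/112666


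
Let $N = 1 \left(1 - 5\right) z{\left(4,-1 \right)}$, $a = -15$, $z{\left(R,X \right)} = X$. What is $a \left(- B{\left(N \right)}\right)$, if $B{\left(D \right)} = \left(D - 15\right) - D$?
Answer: $-225$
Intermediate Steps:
$N = 4$ ($N = 1 \left(1 - 5\right) \left(-1\right) = 1 \left(-4\right) \left(-1\right) = \left(-4\right) \left(-1\right) = 4$)
$B{\left(D \right)} = -15$ ($B{\left(D \right)} = \left(-15 + D\right) - D = -15$)
$a \left(- B{\left(N \right)}\right) = - 15 \left(\left(-1\right) \left(-15\right)\right) = \left(-15\right) 15 = -225$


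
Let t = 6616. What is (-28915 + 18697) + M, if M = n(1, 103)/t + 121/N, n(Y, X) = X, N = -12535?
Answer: -847394189511/82931560 ≈ -10218.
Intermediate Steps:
M = 490569/82931560 (M = 103/6616 + 121/(-12535) = 103*(1/6616) + 121*(-1/12535) = 103/6616 - 121/12535 = 490569/82931560 ≈ 0.0059153)
(-28915 + 18697) + M = (-28915 + 18697) + 490569/82931560 = -10218 + 490569/82931560 = -847394189511/82931560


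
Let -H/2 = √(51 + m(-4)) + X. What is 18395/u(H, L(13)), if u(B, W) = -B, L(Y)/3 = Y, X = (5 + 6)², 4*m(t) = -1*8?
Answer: 18395/256 ≈ 71.855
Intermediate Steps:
m(t) = -2 (m(t) = (-1*8)/4 = (¼)*(-8) = -2)
X = 121 (X = 11² = 121)
L(Y) = 3*Y
H = -256 (H = -2*(√(51 - 2) + 121) = -2*(√49 + 121) = -2*(7 + 121) = -2*128 = -256)
18395/u(H, L(13)) = 18395/((-1*(-256))) = 18395/256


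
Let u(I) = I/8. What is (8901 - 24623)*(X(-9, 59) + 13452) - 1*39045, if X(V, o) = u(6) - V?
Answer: -423369357/2 ≈ -2.1168e+8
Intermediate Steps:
u(I) = I/8 (u(I) = I*(⅛) = I/8)
X(V, o) = ¾ - V (X(V, o) = (⅛)*6 - V = ¾ - V)
(8901 - 24623)*(X(-9, 59) + 13452) - 1*39045 = (8901 - 24623)*((¾ - 1*(-9)) + 13452) - 1*39045 = -15722*((¾ + 9) + 13452) - 39045 = -15722*(39/4 + 13452) - 39045 = -15722*53847/4 - 39045 = -423291267/2 - 39045 = -423369357/2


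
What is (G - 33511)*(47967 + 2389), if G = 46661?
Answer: 662181400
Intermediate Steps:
(G - 33511)*(47967 + 2389) = (46661 - 33511)*(47967 + 2389) = 13150*50356 = 662181400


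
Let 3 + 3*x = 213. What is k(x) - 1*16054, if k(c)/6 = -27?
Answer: -16216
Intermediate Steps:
x = 70 (x = -1 + (⅓)*213 = -1 + 71 = 70)
k(c) = -162 (k(c) = 6*(-27) = -162)
k(x) - 1*16054 = -162 - 1*16054 = -162 - 16054 = -16216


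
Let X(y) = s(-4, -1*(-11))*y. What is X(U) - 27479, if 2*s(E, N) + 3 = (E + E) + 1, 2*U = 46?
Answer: -27594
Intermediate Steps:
U = 23 (U = (½)*46 = 23)
s(E, N) = -1 + E (s(E, N) = -3/2 + ((E + E) + 1)/2 = -3/2 + (2*E + 1)/2 = -3/2 + (1 + 2*E)/2 = -3/2 + (½ + E) = -1 + E)
X(y) = -5*y (X(y) = (-1 - 4)*y = -5*y)
X(U) - 27479 = -5*23 - 27479 = -115 - 27479 = -27594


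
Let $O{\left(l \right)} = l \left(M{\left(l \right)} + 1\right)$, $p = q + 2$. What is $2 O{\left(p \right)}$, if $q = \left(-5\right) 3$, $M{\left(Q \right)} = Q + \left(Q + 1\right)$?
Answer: $624$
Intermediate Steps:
$M{\left(Q \right)} = 1 + 2 Q$ ($M{\left(Q \right)} = Q + \left(1 + Q\right) = 1 + 2 Q$)
$q = -15$
$p = -13$ ($p = -15 + 2 = -13$)
$O{\left(l \right)} = l \left(2 + 2 l\right)$ ($O{\left(l \right)} = l \left(\left(1 + 2 l\right) + 1\right) = l \left(2 + 2 l\right)$)
$2 O{\left(p \right)} = 2 \cdot 2 \left(-13\right) \left(1 - 13\right) = 2 \cdot 2 \left(-13\right) \left(-12\right) = 2 \cdot 312 = 624$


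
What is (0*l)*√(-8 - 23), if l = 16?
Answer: 0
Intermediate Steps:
(0*l)*√(-8 - 23) = (0*16)*√(-8 - 23) = 0*√(-31) = 0*(I*√31) = 0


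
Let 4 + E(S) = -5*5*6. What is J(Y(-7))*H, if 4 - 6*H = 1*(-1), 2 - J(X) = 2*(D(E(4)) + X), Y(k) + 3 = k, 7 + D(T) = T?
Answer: 860/3 ≈ 286.67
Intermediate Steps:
E(S) = -154 (E(S) = -4 - 5*5*6 = -4 - 25*6 = -4 - 150 = -154)
D(T) = -7 + T
Y(k) = -3 + k
J(X) = 324 - 2*X (J(X) = 2 - 2*((-7 - 154) + X) = 2 - 2*(-161 + X) = 2 - (-322 + 2*X) = 2 + (322 - 2*X) = 324 - 2*X)
H = 5/6 (H = 2/3 - (-1)/6 = 2/3 - 1/6*(-1) = 2/3 + 1/6 = 5/6 ≈ 0.83333)
J(Y(-7))*H = (324 - 2*(-3 - 7))*(5/6) = (324 - 2*(-10))*(5/6) = (324 + 20)*(5/6) = 344*(5/6) = 860/3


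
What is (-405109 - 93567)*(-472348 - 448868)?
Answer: 459388310016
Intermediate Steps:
(-405109 - 93567)*(-472348 - 448868) = -498676*(-921216) = 459388310016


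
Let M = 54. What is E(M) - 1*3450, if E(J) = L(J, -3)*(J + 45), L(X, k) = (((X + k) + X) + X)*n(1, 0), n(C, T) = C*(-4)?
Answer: -66414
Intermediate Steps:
n(C, T) = -4*C
L(X, k) = -12*X - 4*k (L(X, k) = (((X + k) + X) + X)*(-4*1) = ((k + 2*X) + X)*(-4) = (k + 3*X)*(-4) = -12*X - 4*k)
E(J) = (12 - 12*J)*(45 + J) (E(J) = (-12*J - 4*(-3))*(J + 45) = (-12*J + 12)*(45 + J) = (12 - 12*J)*(45 + J))
E(M) - 1*3450 = -12*(-1 + 54)*(45 + 54) - 1*3450 = -12*53*99 - 3450 = -62964 - 3450 = -66414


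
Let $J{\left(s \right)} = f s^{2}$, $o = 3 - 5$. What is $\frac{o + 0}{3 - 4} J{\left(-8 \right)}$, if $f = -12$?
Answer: $-1536$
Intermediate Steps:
$o = -2$ ($o = 3 - 5 = -2$)
$J{\left(s \right)} = - 12 s^{2}$
$\frac{o + 0}{3 - 4} J{\left(-8 \right)} = \frac{-2 + 0}{3 - 4} \left(- 12 \left(-8\right)^{2}\right) = - \frac{2}{-1} \left(\left(-12\right) 64\right) = \left(-2\right) \left(-1\right) \left(-768\right) = 2 \left(-768\right) = -1536$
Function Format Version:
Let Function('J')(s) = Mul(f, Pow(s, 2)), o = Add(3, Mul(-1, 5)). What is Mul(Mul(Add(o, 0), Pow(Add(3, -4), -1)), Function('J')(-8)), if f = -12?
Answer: -1536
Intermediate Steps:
o = -2 (o = Add(3, -5) = -2)
Function('J')(s) = Mul(-12, Pow(s, 2))
Mul(Mul(Add(o, 0), Pow(Add(3, -4), -1)), Function('J')(-8)) = Mul(Mul(Add(-2, 0), Pow(Add(3, -4), -1)), Mul(-12, Pow(-8, 2))) = Mul(Mul(-2, Pow(-1, -1)), Mul(-12, 64)) = Mul(Mul(-2, -1), -768) = Mul(2, -768) = -1536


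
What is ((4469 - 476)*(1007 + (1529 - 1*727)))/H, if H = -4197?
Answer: -2407779/1399 ≈ -1721.1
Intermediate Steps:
((4469 - 476)*(1007 + (1529 - 1*727)))/H = ((4469 - 476)*(1007 + (1529 - 1*727)))/(-4197) = (3993*(1007 + (1529 - 727)))*(-1/4197) = (3993*(1007 + 802))*(-1/4197) = (3993*1809)*(-1/4197) = 7223337*(-1/4197) = -2407779/1399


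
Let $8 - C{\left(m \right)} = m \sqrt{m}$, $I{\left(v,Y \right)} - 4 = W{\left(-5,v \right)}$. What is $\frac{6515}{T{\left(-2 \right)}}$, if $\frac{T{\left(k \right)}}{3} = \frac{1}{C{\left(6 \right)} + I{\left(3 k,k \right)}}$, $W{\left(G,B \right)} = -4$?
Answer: $\frac{52120}{3} - 13030 \sqrt{6} \approx -14544.0$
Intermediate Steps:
$I{\left(v,Y \right)} = 0$ ($I{\left(v,Y \right)} = 4 - 4 = 0$)
$C{\left(m \right)} = 8 - m^{\frac{3}{2}}$ ($C{\left(m \right)} = 8 - m \sqrt{m} = 8 - m^{\frac{3}{2}}$)
$T{\left(k \right)} = \frac{3}{8 - 6 \sqrt{6}}$ ($T{\left(k \right)} = \frac{3}{\left(8 - 6^{\frac{3}{2}}\right) + 0} = \frac{3}{\left(8 - 6 \sqrt{6}\right) + 0} = \frac{3}{8 - 6 \sqrt{6}}$)
$\frac{6515}{T{\left(-2 \right)}} = \frac{6515}{- \frac{3}{19} - \frac{9 \sqrt{6}}{76}}$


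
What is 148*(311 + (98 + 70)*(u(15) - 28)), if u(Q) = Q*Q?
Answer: 4944236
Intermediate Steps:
u(Q) = Q²
148*(311 + (98 + 70)*(u(15) - 28)) = 148*(311 + (98 + 70)*(15² - 28)) = 148*(311 + 168*(225 - 28)) = 148*(311 + 168*197) = 148*(311 + 33096) = 148*33407 = 4944236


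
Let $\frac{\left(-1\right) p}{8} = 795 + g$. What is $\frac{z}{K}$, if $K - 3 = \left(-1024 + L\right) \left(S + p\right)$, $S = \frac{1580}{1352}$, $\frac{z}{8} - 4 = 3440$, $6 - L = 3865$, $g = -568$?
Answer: $\frac{3104192}{998432231} \approx 0.0031091$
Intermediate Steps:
$L = -3859$ ($L = 6 - 3865 = -3859$)
$z = 27552$ ($z = 32 + 8 \cdot 3440 = 32 + 27520 = 27552$)
$p = -1816$ ($p = - 8 \left(795 - 568\right) = \left(-8\right) 227 = -1816$)
$S = \frac{395}{338}$ ($S = 1580 \cdot \frac{1}{1352} = \frac{395}{338} \approx 1.1686$)
$K = \frac{2995296693}{338}$ ($K = 3 + \left(-1024 - 3859\right) \left(\frac{395}{338} - 1816\right) = 3 - - \frac{2995295679}{338} = 3 + \frac{2995295679}{338} = \frac{2995296693}{338} \approx 8.8618 \cdot 10^{6}$)
$\frac{z}{K} = \frac{27552}{\frac{2995296693}{338}} = 27552 \cdot \frac{338}{2995296693} = \frac{3104192}{998432231}$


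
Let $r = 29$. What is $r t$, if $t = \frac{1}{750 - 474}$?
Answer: $\frac{29}{276} \approx 0.10507$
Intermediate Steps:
$t = \frac{1}{276} \approx 0.0036232$
$r t = 29 \cdot \frac{1}{276} = \frac{29}{276}$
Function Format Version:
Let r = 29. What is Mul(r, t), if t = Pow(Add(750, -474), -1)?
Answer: Rational(29, 276) ≈ 0.10507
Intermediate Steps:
t = Rational(1, 276) (t = Pow(276, -1) = Rational(1, 276) ≈ 0.0036232)
Mul(r, t) = Mul(29, Rational(1, 276)) = Rational(29, 276)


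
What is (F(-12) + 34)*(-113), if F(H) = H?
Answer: -2486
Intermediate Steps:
(F(-12) + 34)*(-113) = (-12 + 34)*(-113) = 22*(-113) = -2486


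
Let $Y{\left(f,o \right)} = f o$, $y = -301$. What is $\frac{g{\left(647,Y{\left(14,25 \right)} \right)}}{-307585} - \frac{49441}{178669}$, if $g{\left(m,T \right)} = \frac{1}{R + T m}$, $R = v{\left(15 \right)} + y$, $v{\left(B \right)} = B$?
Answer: $- \frac{3439346055626209}{12429047154805860} \approx -0.27672$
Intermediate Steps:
$R = -286$ ($R = 15 - 301 = -286$)
$g{\left(m,T \right)} = \frac{1}{-286 + T m}$
$\frac{g{\left(647,Y{\left(14,25 \right)} \right)}}{-307585} - \frac{49441}{178669} = \frac{1}{\left(-286 + 14 \cdot 25 \cdot 647\right) \left(-307585\right)} - \frac{49441}{178669} = \frac{1}{-286 + 350 \cdot 647} \left(- \frac{1}{307585}\right) - \frac{49441}{178669} = \frac{1}{-286 + 226450} \left(- \frac{1}{307585}\right) - \frac{49441}{178669} = \frac{1}{226164} \left(- \frac{1}{307585}\right) - \frac{49441}{178669} = - \frac{1}{69564653940} - \frac{49441}{178669} = - \frac{3439346055626209}{12429047154805860}$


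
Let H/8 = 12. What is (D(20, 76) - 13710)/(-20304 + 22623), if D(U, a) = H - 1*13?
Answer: -13627/2319 ≈ -5.8762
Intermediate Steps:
H = 96 (H = 8*12 = 96)
D(U, a) = 83 (D(U, a) = 96 - 1*13 = 96 - 13 = 83)
(D(20, 76) - 13710)/(-20304 + 22623) = (83 - 13710)/(-20304 + 22623) = -13627/2319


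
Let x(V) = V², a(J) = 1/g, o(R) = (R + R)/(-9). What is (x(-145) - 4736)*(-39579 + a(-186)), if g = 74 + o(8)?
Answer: -32235105273/50 ≈ -6.4470e+8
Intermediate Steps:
o(R) = -2*R/9 (o(R) = (2*R)*(-⅑) = -2*R/9)
g = 650/9 (g = 74 - 2/9*8 = 74 - 16/9 = 650/9 ≈ 72.222)
a(J) = 9/650 (a(J) = 1/(650/9) = 9/650)
(x(-145) - 4736)*(-39579 + a(-186)) = ((-145)² - 4736)*(-39579 + 9/650) = (21025 - 4736)*(-25726341/650) = 16289*(-25726341/650) = -32235105273/50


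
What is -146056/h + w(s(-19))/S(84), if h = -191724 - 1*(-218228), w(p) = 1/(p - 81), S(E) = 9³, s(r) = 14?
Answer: -891729964/161816859 ≈ -5.5107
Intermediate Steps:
S(E) = 729
w(p) = 1/(-81 + p)
h = 26504 (h = -191724 + 218228 = 26504)
-146056/h + w(s(-19))/S(84) = -146056/26504 + 1/((-81 + 14)*729) = -146056*1/26504 + (1/729)/(-67) = -18257/3313 - 1/67*1/729 = -18257/3313 - 1/48843 = -891729964/161816859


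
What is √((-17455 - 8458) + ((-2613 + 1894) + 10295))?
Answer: 31*I*√17 ≈ 127.82*I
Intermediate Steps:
√((-17455 - 8458) + ((-2613 + 1894) + 10295)) = √(-25913 + (-719 + 10295)) = √(-25913 + 9576) = √(-16337) = 31*I*√17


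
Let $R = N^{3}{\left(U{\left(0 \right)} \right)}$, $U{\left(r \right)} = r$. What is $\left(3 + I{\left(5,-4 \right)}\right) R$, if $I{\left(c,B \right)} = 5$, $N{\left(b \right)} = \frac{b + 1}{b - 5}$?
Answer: $- \frac{8}{125} \approx -0.064$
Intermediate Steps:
$N{\left(b \right)} = \frac{1 + b}{-5 + b}$
$R = - \frac{1}{125}$ ($R = \left(\frac{1 + 0}{-5 + 0}\right)^{3} = \left(\frac{1}{-5} \cdot 1\right)^{3} = \left(\left(- \frac{1}{5}\right) 1\right)^{3} = \left(- \frac{1}{5}\right)^{3} = - \frac{1}{125} \approx -0.008$)
$\left(3 + I{\left(5,-4 \right)}\right) R = \left(3 + 5\right) \left(- \frac{1}{125}\right) = 8 \left(- \frac{1}{125}\right) = - \frac{8}{125}$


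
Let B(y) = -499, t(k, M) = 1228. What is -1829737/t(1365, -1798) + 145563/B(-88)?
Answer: -1091790127/612772 ≈ -1781.7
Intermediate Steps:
-1829737/t(1365, -1798) + 145563/B(-88) = -1829737/1228 + 145563/(-499) = -1829737*1/1228 + 145563*(-1/499) = -1829737/1228 - 145563/499 = -1091790127/612772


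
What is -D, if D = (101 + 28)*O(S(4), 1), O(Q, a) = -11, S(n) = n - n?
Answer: 1419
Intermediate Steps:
S(n) = 0
D = -1419 (D = (101 + 28)*(-11) = 129*(-11) = -1419)
-D = -1*(-1419) = 1419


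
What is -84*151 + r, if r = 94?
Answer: -12590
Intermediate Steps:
-84*151 + r = -84*151 + 94 = -12684 + 94 = -12590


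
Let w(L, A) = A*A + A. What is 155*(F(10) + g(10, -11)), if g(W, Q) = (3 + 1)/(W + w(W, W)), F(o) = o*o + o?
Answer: 102331/6 ≈ 17055.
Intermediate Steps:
w(L, A) = A + A² (w(L, A) = A² + A = A + A²)
F(o) = o + o² (F(o) = o² + o = o + o²)
g(W, Q) = 4/(W + W*(1 + W)) (g(W, Q) = (3 + 1)/(W + W*(1 + W)) = 4/(W + W*(1 + W)))
155*(F(10) + g(10, -11)) = 155*(10*(1 + 10) + 4/(10*(2 + 10))) = 155*(10*11 + 4*(⅒)/12) = 155*(110 + 4*(⅒)*(1/12)) = 155*(110 + 1/30) = 155*(3301/30) = 102331/6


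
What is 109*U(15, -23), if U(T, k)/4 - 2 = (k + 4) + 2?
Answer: -6540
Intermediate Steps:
U(T, k) = 32 + 4*k (U(T, k) = 8 + 4*((k + 4) + 2) = 8 + 4*((4 + k) + 2) = 8 + 4*(6 + k) = 8 + (24 + 4*k) = 32 + 4*k)
109*U(15, -23) = 109*(32 + 4*(-23)) = 109*(32 - 92) = 109*(-60) = -6540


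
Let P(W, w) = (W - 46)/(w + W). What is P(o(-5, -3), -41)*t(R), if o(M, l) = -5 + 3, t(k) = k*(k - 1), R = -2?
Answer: 288/43 ≈ 6.6977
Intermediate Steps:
t(k) = k*(-1 + k)
o(M, l) = -2
P(W, w) = (-46 + W)/(W + w)
P(o(-5, -3), -41)*t(R) = ((-46 - 2)/(-2 - 41))*(-2*(-1 - 2)) = (-48/(-43))*(-2*(-3)) = -1/43*(-48)*6 = (48/43)*6 = 288/43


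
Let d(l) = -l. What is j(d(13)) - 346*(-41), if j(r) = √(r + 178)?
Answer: 14186 + √165 ≈ 14199.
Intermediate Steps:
j(r) = √(178 + r)
j(d(13)) - 346*(-41) = √(178 - 1*13) - 346*(-41) = √(178 - 13) - 1*(-14186) = √165 + 14186 = 14186 + √165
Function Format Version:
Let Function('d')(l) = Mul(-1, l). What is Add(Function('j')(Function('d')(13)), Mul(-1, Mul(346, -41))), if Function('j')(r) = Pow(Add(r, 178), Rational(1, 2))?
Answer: Add(14186, Pow(165, Rational(1, 2))) ≈ 14199.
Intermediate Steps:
Function('j')(r) = Pow(Add(178, r), Rational(1, 2))
Add(Function('j')(Function('d')(13)), Mul(-1, Mul(346, -41))) = Add(Pow(Add(178, Mul(-1, 13)), Rational(1, 2)), Mul(-1, Mul(346, -41))) = Add(Pow(Add(178, -13), Rational(1, 2)), Mul(-1, -14186)) = Add(Pow(165, Rational(1, 2)), 14186) = Add(14186, Pow(165, Rational(1, 2)))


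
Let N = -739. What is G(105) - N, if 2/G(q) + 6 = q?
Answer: 73163/99 ≈ 739.02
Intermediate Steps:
G(q) = 2/(-6 + q)
G(105) - N = 2/(-6 + 105) - 1*(-739) = 2/99 + 739 = 73163/99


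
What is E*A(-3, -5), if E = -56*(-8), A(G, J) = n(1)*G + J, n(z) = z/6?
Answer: -2464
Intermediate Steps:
n(z) = z/6 (n(z) = z*(⅙) = z/6)
A(G, J) = J + G/6 (A(G, J) = ((⅙)*1)*G + J = G/6 + J = J + G/6)
E = 448
E*A(-3, -5) = 448*(-5 + (⅙)*(-3)) = 448*(-5 - ½) = 448*(-11/2) = -2464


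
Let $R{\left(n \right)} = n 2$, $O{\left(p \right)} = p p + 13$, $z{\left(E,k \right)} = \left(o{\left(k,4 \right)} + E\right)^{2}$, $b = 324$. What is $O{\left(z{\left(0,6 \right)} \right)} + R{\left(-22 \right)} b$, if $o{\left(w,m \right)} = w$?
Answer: $-12947$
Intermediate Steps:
$z{\left(E,k \right)} = \left(E + k\right)^{2}$ ($z{\left(E,k \right)} = \left(k + E\right)^{2} = \left(E + k\right)^{2}$)
$O{\left(p \right)} = 13 + p^{2}$ ($O{\left(p \right)} = p^{2} + 13 = 13 + p^{2}$)
$R{\left(n \right)} = 2 n$
$O{\left(z{\left(0,6 \right)} \right)} + R{\left(-22 \right)} b = \left(13 + \left(\left(0 + 6\right)^{2}\right)^{2}\right) + 2 \left(-22\right) 324 = \left(13 + \left(6^{2}\right)^{2}\right) - 14256 = \left(13 + 36^{2}\right) - 14256 = \left(13 + 1296\right) - 14256 = 1309 - 14256 = -12947$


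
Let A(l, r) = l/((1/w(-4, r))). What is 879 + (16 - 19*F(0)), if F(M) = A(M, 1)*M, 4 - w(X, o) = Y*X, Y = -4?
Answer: 895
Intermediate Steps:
w(X, o) = 4 + 4*X (w(X, o) = 4 - (-4)*X = 4 + 4*X)
A(l, r) = -12*l (A(l, r) = l/((1/(4 + 4*(-4)))) = l/((1/(4 - 16))) = l/((1/(-12))) = l/((1*(-1/12))) = l/(-1/12) = l*(-12) = -12*l)
F(M) = -12*M**2 (F(M) = (-12*M)*M = -12*M**2)
879 + (16 - 19*F(0)) = 879 + (16 - (-228)*0**2) = 879 + (16 - (-228)*0) = 879 + (16 - 19*0) = 879 + (16 + 0) = 879 + 16 = 895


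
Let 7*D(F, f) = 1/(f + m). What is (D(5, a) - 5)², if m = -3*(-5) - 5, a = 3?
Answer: 206116/8281 ≈ 24.890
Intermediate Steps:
m = 10 (m = 15 - 5 = 10)
D(F, f) = 1/(7*(10 + f)) (D(F, f) = 1/(7*(f + 10)) = 1/(7*(10 + f)))
(D(5, a) - 5)² = (1/(7*(10 + 3)) - 5)² = ((⅐)/13 - 5)² = ((⅐)*(1/13) - 5)² = (1/91 - 5)² = (-454/91)² = 206116/8281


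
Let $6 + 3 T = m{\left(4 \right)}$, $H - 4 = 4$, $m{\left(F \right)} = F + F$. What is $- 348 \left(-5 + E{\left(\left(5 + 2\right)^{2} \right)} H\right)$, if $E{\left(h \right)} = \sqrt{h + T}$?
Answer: $1740 - 928 \sqrt{447} \approx -17880.0$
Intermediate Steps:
$m{\left(F \right)} = 2 F$
$H = 8$ ($H = 4 + 4 = 8$)
$T = \frac{2}{3}$ ($T = -2 + \frac{2 \cdot 4}{3} = -2 + \frac{1}{3} \cdot 8 = -2 + \frac{8}{3} = \frac{2}{3} \approx 0.66667$)
$E{\left(h \right)} = \sqrt{\frac{2}{3} + h}$ ($E{\left(h \right)} = \sqrt{h + \frac{2}{3}} = \sqrt{\frac{2}{3} + h}$)
$- 348 \left(-5 + E{\left(\left(5 + 2\right)^{2} \right)} H\right) = - 348 \left(-5 + \frac{\sqrt{6 + 9 \left(5 + 2\right)^{2}}}{3} \cdot 8\right) = - 348 \left(-5 + \frac{\sqrt{6 + 9 \cdot 7^{2}}}{3} \cdot 8\right) = - 348 \left(-5 + \frac{\sqrt{6 + 9 \cdot 49}}{3} \cdot 8\right) = - 348 \left(-5 + \frac{\sqrt{6 + 441}}{3} \cdot 8\right) = - 348 \left(-5 + \frac{\sqrt{447}}{3} \cdot 8\right) = - 348 \left(-5 + \frac{8 \sqrt{447}}{3}\right) = 1740 - 928 \sqrt{447}$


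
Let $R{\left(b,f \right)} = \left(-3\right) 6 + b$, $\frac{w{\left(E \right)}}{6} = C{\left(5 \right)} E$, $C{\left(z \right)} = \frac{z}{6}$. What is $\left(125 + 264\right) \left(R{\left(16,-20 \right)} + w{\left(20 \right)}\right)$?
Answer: $38122$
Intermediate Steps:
$C{\left(z \right)} = \frac{z}{6}$ ($C{\left(z \right)} = z \frac{1}{6} = \frac{z}{6}$)
$w{\left(E \right)} = 5 E$ ($w{\left(E \right)} = 6 \cdot \frac{1}{6} \cdot 5 E = 6 \frac{5 E}{6} = 5 E$)
$R{\left(b,f \right)} = -18 + b$
$\left(125 + 264\right) \left(R{\left(16,-20 \right)} + w{\left(20 \right)}\right) = \left(125 + 264\right) \left(\left(-18 + 16\right) + 5 \cdot 20\right) = 389 \left(-2 + 100\right) = 389 \cdot 98 = 38122$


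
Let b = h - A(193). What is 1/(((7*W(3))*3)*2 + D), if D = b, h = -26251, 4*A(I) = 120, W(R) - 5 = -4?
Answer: -1/26239 ≈ -3.8111e-5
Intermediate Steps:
W(R) = 1 (W(R) = 5 - 4 = 1)
A(I) = 30 (A(I) = (¼)*120 = 30)
b = -26281 (b = -26251 - 1*30 = -26251 - 30 = -26281)
D = -26281
1/(((7*W(3))*3)*2 + D) = 1/(((7*1)*3)*2 - 26281) = 1/((7*3)*2 - 26281) = 1/(21*2 - 26281) = 1/(42 - 26281) = 1/(-26239) = -1/26239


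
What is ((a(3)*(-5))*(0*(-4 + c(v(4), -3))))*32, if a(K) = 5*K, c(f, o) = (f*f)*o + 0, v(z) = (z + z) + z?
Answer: 0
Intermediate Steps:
v(z) = 3*z (v(z) = 2*z + z = 3*z)
c(f, o) = o*f² (c(f, o) = f²*o + 0 = o*f² + 0 = o*f²)
((a(3)*(-5))*(0*(-4 + c(v(4), -3))))*32 = (((5*3)*(-5))*(0*(-4 - 3*(3*4)²)))*32 = ((15*(-5))*(0*(-4 - 3*12²)))*32 = -0*(-4 - 3*144)*32 = -0*(-4 - 432)*32 = -0*(-436)*32 = -75*0*32 = 0*32 = 0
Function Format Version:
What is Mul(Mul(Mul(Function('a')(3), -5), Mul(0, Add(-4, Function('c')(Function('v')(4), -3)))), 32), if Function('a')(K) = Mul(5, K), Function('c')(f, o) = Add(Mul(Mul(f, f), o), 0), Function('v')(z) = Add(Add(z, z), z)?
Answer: 0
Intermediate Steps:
Function('v')(z) = Mul(3, z) (Function('v')(z) = Add(Mul(2, z), z) = Mul(3, z))
Function('c')(f, o) = Mul(o, Pow(f, 2)) (Function('c')(f, o) = Add(Mul(Pow(f, 2), o), 0) = Add(Mul(o, Pow(f, 2)), 0) = Mul(o, Pow(f, 2)))
Mul(Mul(Mul(Function('a')(3), -5), Mul(0, Add(-4, Function('c')(Function('v')(4), -3)))), 32) = Mul(Mul(Mul(Mul(5, 3), -5), Mul(0, Add(-4, Mul(-3, Pow(Mul(3, 4), 2))))), 32) = Mul(Mul(Mul(15, -5), Mul(0, Add(-4, Mul(-3, Pow(12, 2))))), 32) = Mul(Mul(-75, Mul(0, Add(-4, Mul(-3, 144)))), 32) = Mul(Mul(-75, Mul(0, Add(-4, -432))), 32) = Mul(Mul(-75, Mul(0, -436)), 32) = Mul(Mul(-75, 0), 32) = Mul(0, 32) = 0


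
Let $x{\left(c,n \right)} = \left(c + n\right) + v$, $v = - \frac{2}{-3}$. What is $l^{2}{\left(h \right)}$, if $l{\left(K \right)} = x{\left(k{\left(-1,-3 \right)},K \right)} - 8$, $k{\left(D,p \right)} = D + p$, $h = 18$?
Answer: $\frac{400}{9} \approx 44.444$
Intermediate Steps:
$v = \frac{2}{3}$ ($v = \left(-2\right) \left(- \frac{1}{3}\right) = \frac{2}{3} \approx 0.66667$)
$x{\left(c,n \right)} = \frac{2}{3} + c + n$ ($x{\left(c,n \right)} = \left(c + n\right) + \frac{2}{3} = \frac{2}{3} + c + n$)
$l{\left(K \right)} = - \frac{34}{3} + K$ ($l{\left(K \right)} = \left(\frac{2}{3} - 4 + K\right) - 8 = \left(- \frac{10}{3} + K\right) - 8 = - \frac{34}{3} + K$)
$l^{2}{\left(h \right)} = \left(- \frac{34}{3} + 18\right)^{2} = \left(\frac{20}{3}\right)^{2} = \frac{400}{9}$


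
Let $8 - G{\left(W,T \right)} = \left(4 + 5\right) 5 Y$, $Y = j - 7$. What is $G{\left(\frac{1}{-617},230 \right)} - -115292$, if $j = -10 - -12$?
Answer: $115525$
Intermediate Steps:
$j = 2$ ($j = -10 + 12 = 2$)
$Y = -5$ ($Y = 2 - 7 = -5$)
$G{\left(W,T \right)} = 233$ ($G{\left(W,T \right)} = 8 - \left(4 + 5\right) 5 \left(-5\right) = 8 - 9 \cdot 5 \left(-5\right) = 8 - 45 \left(-5\right) = 8 - -225 = 8 + 225 = 233$)
$G{\left(\frac{1}{-617},230 \right)} - -115292 = 233 - -115292 = 233 + 115292 = 115525$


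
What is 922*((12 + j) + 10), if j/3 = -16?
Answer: -23972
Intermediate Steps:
j = -48 (j = 3*(-16) = -48)
922*((12 + j) + 10) = 922*((12 - 48) + 10) = 922*(-36 + 10) = 922*(-26) = -23972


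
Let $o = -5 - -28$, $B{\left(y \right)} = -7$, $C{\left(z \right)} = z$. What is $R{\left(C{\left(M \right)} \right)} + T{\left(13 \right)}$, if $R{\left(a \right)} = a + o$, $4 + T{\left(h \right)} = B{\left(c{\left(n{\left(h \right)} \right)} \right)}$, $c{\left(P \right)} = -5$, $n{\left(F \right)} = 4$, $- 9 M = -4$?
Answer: $\frac{112}{9} \approx 12.444$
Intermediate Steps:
$M = \frac{4}{9}$ ($M = \left(- \frac{1}{9}\right) \left(-4\right) = \frac{4}{9} \approx 0.44444$)
$o = 23$ ($o = -5 + 28 = 23$)
$T{\left(h \right)} = -11$ ($T{\left(h \right)} = -4 - 7 = -11$)
$R{\left(a \right)} = 23 + a$ ($R{\left(a \right)} = a + 23 = 23 + a$)
$R{\left(C{\left(M \right)} \right)} + T{\left(13 \right)} = \left(23 + \frac{4}{9}\right) - 11 = \frac{211}{9} - 11 = \frac{112}{9}$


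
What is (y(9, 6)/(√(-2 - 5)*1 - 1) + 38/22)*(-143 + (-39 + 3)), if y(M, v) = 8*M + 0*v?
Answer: 14320/11 + 1611*I*√7 ≈ 1301.8 + 4262.3*I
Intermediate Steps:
y(M, v) = 8*M (y(M, v) = 8*M + 0 = 8*M)
(y(9, 6)/(√(-2 - 5)*1 - 1) + 38/22)*(-143 + (-39 + 3)) = ((8*9)/(√(-2 - 5)*1 - 1) + 38/22)*(-143 + (-39 + 3)) = (72/(√(-7)*1 - 1) + 38*(1/22))*(-143 - 36) = (72/((I*√7)*1 - 1) + 19/11)*(-179) = (72/(I*√7 - 1) + 19/11)*(-179) = (72/(-1 + I*√7) + 19/11)*(-179) = (19/11 + 72/(-1 + I*√7))*(-179) = -3401/11 - 12888/(-1 + I*√7)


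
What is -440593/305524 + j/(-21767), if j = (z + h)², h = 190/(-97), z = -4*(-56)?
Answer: -231964095494535/62573057603372 ≈ -3.7071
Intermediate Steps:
z = 224
h = -190/97 (h = 190*(-1/97) = -190/97 ≈ -1.9588)
j = 463885444/9409 (j = (224 - 190/97)² = (21538/97)² = 463885444/9409 ≈ 49302.)
-440593/305524 + j/(-21767) = -440593/305524 + (463885444/9409)/(-21767) = -440593*1/305524 + (463885444/9409)*(-1/21767) = -440593/305524 - 463885444/204805703 = -231964095494535/62573057603372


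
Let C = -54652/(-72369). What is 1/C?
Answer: 72369/54652 ≈ 1.3242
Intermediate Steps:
C = 54652/72369 (C = -54652*(-1/72369) = 54652/72369 ≈ 0.75519)
1/C = 1/(54652/72369) = 72369/54652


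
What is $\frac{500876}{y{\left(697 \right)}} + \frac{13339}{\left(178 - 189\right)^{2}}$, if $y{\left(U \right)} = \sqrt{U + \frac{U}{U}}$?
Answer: $\frac{13339}{121} + \frac{250438 \sqrt{698}}{349} \approx 19069.0$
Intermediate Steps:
$y{\left(U \right)} = \sqrt{1 + U}$ ($y{\left(U \right)} = \sqrt{U + 1} = \sqrt{1 + U}$)
$\frac{500876}{y{\left(697 \right)}} + \frac{13339}{\left(178 - 189\right)^{2}} = \frac{500876}{\sqrt{1 + 697}} + \frac{13339}{\left(178 - 189\right)^{2}} = \frac{500876}{\sqrt{698}} + \frac{13339}{\left(-11\right)^{2}} = 500876 \frac{\sqrt{698}}{698} + \frac{13339}{121} = \frac{250438 \sqrt{698}}{349} + 13339 \cdot \frac{1}{121} = \frac{250438 \sqrt{698}}{349} + \frac{13339}{121} = \frac{13339}{121} + \frac{250438 \sqrt{698}}{349}$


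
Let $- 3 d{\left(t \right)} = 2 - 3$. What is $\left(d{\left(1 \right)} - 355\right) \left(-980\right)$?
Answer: $\frac{1042720}{3} \approx 3.4757 \cdot 10^{5}$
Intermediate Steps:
$d{\left(t \right)} = \frac{1}{3}$ ($d{\left(t \right)} = - \frac{2 - 3}{3} = \left(- \frac{1}{3}\right) \left(-1\right) = \frac{1}{3}$)
$\left(d{\left(1 \right)} - 355\right) \left(-980\right) = \left(\frac{1}{3} - 355\right) \left(-980\right) = \left(- \frac{1064}{3}\right) \left(-980\right) = \frac{1042720}{3}$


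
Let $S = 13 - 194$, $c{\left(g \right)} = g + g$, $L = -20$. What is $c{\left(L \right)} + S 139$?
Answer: $-25199$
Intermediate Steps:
$c{\left(g \right)} = 2 g$
$S = -181$
$c{\left(L \right)} + S 139 = 2 \left(-20\right) - 25159 = -40 - 25159 = -25199$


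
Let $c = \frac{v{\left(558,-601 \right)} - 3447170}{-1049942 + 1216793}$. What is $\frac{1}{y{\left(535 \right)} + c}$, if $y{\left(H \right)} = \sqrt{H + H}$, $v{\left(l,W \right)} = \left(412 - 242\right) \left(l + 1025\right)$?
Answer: $\frac{53026248906}{1968793877147} + \frac{27839256201 \sqrt{1070}}{19687938771470} \approx 0.073187$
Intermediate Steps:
$v{\left(l,W \right)} = 174250 + 170 l$ ($v{\left(l,W \right)} = 170 \left(1025 + l\right) = 174250 + 170 l$)
$y{\left(H \right)} = \sqrt{2} \sqrt{H}$ ($y{\left(H \right)} = \sqrt{2 H} = \sqrt{2} \sqrt{H}$)
$c = - \frac{3178060}{166851}$ ($c = \frac{\left(174250 + 170 \cdot 558\right) - 3447170}{-1049942 + 1216793} = \frac{\left(174250 + 94860\right) - 3447170}{166851} = \left(269110 - 3447170\right) \frac{1}{166851} = \left(-3178060\right) \frac{1}{166851} = - \frac{3178060}{166851} \approx -19.047$)
$\frac{1}{y{\left(535 \right)} + c} = \frac{1}{\sqrt{2} \sqrt{535} - \frac{3178060}{166851}} = \frac{1}{\sqrt{1070} - \frac{3178060}{166851}} = \frac{1}{- \frac{3178060}{166851} + \sqrt{1070}}$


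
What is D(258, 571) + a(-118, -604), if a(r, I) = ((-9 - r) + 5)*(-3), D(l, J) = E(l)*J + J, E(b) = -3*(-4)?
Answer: 7081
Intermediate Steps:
E(b) = 12
D(l, J) = 13*J (D(l, J) = 12*J + J = 13*J)
a(r, I) = 12 + 3*r (a(r, I) = (-4 - r)*(-3) = 12 + 3*r)
D(258, 571) + a(-118, -604) = 13*571 + (12 + 3*(-118)) = 7423 + (12 - 354) = 7423 - 342 = 7081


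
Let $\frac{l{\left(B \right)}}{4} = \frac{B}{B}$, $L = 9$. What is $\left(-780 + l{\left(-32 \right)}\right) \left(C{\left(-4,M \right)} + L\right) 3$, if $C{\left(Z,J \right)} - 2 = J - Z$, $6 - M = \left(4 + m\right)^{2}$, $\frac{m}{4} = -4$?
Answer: $286344$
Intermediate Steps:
$m = -16$ ($m = 4 \left(-4\right) = -16$)
$l{\left(B \right)} = 4$ ($l{\left(B \right)} = 4 \frac{B}{B} = 4 \cdot 1 = 4$)
$M = -138$ ($M = 6 - \left(4 - 16\right)^{2} = 6 - \left(-12\right)^{2} = 6 - 144 = -138$)
$C{\left(Z,J \right)} = 2 + J - Z$ ($C{\left(Z,J \right)} = 2 + \left(J - Z\right) = 2 + J - Z$)
$\left(-780 + l{\left(-32 \right)}\right) \left(C{\left(-4,M \right)} + L\right) 3 = \left(-780 + 4\right) \left(\left(2 - 138 - -4\right) + 9\right) 3 = - 776 \left(\left(2 - 138 + 4\right) + 9\right) 3 = - 776 \left(-132 + 9\right) 3 = - 776 \left(\left(-123\right) 3\right) = \left(-776\right) \left(-369\right) = 286344$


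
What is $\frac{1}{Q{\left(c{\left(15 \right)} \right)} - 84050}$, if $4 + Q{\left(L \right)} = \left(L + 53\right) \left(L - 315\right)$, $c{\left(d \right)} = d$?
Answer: $- \frac{1}{104454} \approx -9.5736 \cdot 10^{-6}$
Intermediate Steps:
$Q{\left(L \right)} = -4 + \left(-315 + L\right) \left(53 + L\right)$ ($Q{\left(L \right)} = -4 + \left(L + 53\right) \left(L - 315\right) = -4 + \left(53 + L\right) \left(-315 + L\right) = -4 + \left(-315 + L\right) \left(53 + L\right)$)
$\frac{1}{Q{\left(c{\left(15 \right)} \right)} - 84050} = \frac{1}{\left(-16699 + 15^{2} - 3930\right) - 84050} = \frac{1}{\left(-16699 + 225 - 3930\right) - 84050} = \frac{1}{-20404 - 84050} = \frac{1}{-104454} = - \frac{1}{104454}$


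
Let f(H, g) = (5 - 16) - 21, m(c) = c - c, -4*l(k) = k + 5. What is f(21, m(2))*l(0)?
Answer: 40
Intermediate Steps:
l(k) = -5/4 - k/4 (l(k) = -(k + 5)/4 = -(5 + k)/4 = -5/4 - k/4)
m(c) = 0
f(H, g) = -32 (f(H, g) = -11 - 21 = -32)
f(21, m(2))*l(0) = -32*(-5/4 - 1/4*0) = -32*(-5/4 + 0) = -32*(-5/4) = 40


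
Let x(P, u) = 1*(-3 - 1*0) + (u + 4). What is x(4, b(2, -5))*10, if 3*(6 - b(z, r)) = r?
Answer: 260/3 ≈ 86.667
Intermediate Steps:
b(z, r) = 6 - r/3
x(P, u) = 1 + u (x(P, u) = 1*(-3 + 0) + (4 + u) = 1*(-3) + (4 + u) = -3 + (4 + u) = 1 + u)
x(4, b(2, -5))*10 = (1 + (6 - ⅓*(-5)))*10 = (1 + (6 + 5/3))*10 = (1 + 23/3)*10 = (26/3)*10 = 260/3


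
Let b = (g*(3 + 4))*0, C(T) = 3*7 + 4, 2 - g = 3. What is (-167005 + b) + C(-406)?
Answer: -166980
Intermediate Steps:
g = -1 (g = 2 - 1*3 = 2 - 3 = -1)
C(T) = 25 (C(T) = 21 + 4 = 25)
b = 0 (b = -(3 + 4)*0 = -1*7*0 = -7*0 = 0)
(-167005 + b) + C(-406) = (-167005 + 0) + 25 = -167005 + 25 = -166980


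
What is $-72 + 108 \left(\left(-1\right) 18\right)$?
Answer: $-2016$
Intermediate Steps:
$-72 + 108 \left(\left(-1\right) 18\right) = -72 + 108 \left(-18\right) = -72 - 1944 = -2016$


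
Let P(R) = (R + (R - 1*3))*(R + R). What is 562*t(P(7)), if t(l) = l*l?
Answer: 13328392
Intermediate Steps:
P(R) = 2*R*(-3 + 2*R) (P(R) = (R + (R - 3))*(2*R) = (R + (-3 + R))*(2*R) = (-3 + 2*R)*(2*R) = 2*R*(-3 + 2*R))
t(l) = l**2
562*t(P(7)) = 562*(2*7*(-3 + 2*7))**2 = 562*(2*7*(-3 + 14))**2 = 562*(2*7*11)**2 = 562*154**2 = 562*23716 = 13328392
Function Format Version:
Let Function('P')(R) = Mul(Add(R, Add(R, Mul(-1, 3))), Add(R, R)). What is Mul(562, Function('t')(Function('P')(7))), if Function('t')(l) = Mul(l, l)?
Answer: 13328392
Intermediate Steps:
Function('P')(R) = Mul(2, R, Add(-3, Mul(2, R))) (Function('P')(R) = Mul(Add(R, Add(R, -3)), Mul(2, R)) = Mul(Add(R, Add(-3, R)), Mul(2, R)) = Mul(Add(-3, Mul(2, R)), Mul(2, R)) = Mul(2, R, Add(-3, Mul(2, R))))
Function('t')(l) = Pow(l, 2)
Mul(562, Function('t')(Function('P')(7))) = Mul(562, Pow(Mul(2, 7, Add(-3, Mul(2, 7))), 2)) = Mul(562, Pow(Mul(2, 7, Add(-3, 14)), 2)) = Mul(562, Pow(Mul(2, 7, 11), 2)) = Mul(562, Pow(154, 2)) = Mul(562, 23716) = 13328392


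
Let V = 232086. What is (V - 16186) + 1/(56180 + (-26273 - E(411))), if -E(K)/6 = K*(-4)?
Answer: 4327283701/20043 ≈ 2.1590e+5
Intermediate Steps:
E(K) = 24*K (E(K) = -6*K*(-4) = -(-24)*K = 24*K)
(V - 16186) + 1/(56180 + (-26273 - E(411))) = (232086 - 16186) + 1/(56180 + (-26273 - 24*411)) = 215900 + 1/(56180 + (-26273 - 1*9864)) = 215900 + 1/(56180 + (-26273 - 9864)) = 215900 + 1/(56180 - 36137) = 215900 + 1/20043 = 4327283701/20043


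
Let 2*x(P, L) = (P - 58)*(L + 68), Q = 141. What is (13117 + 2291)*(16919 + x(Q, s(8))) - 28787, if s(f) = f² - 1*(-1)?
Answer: 345703621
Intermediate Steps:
s(f) = 1 + f² (s(f) = f² + 1 = 1 + f²)
x(P, L) = (-58 + P)*(68 + L)/2 (x(P, L) = ((P - 58)*(L + 68))/2 = ((-58 + P)*(68 + L))/2 = (-58 + P)*(68 + L)/2)
(13117 + 2291)*(16919 + x(Q, s(8))) - 28787 = (13117 + 2291)*(16919 + (-1972 - 29*(1 + 8²) + 34*141 + (½)*(1 + 8²)*141)) - 28787 = 15408*(16919 + (-1972 - 29*(1 + 64) + 4794 + (½)*(1 + 64)*141)) - 28787 = 15408*(16919 + (-1972 - 29*65 + 4794 + (½)*65*141)) - 28787 = 15408*(16919 + (-1972 - 1885 + 4794 + 9165/2)) - 28787 = 15408*(16919 + 11039/2) - 28787 = 15408*(44877/2) - 28787 = 345732408 - 28787 = 345703621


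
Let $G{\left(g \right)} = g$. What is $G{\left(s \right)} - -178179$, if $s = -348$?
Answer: $177831$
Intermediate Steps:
$G{\left(s \right)} - -178179 = -348 - -178179 = -348 + 178179 = 177831$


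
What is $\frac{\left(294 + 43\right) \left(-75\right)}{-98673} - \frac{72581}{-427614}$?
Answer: $\frac{193222891}{453698454} \approx 0.42588$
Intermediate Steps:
$\frac{\left(294 + 43\right) \left(-75\right)}{-98673} - \frac{72581}{-427614} = 337 \left(-75\right) \left(- \frac{1}{98673}\right) - - \frac{72581}{427614} = \left(-25275\right) \left(- \frac{1}{98673}\right) + \frac{72581}{427614} = \frac{8425}{32891} + \frac{72581}{427614} = \frac{193222891}{453698454}$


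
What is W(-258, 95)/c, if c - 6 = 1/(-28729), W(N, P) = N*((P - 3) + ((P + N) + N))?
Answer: 2438574978/172373 ≈ 14147.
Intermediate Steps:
W(N, P) = N*(-3 + 2*N + 2*P) (W(N, P) = N*((-3 + P) + ((N + P) + N)) = N*((-3 + P) + (P + 2*N)) = N*(-3 + 2*N + 2*P))
c = 172373/28729 (c = 6 + 1/(-28729) = 6 - 1/28729 = 172373/28729 ≈ 6.0000)
W(-258, 95)/c = (-258*(-3 + 2*(-258) + 2*95))/(172373/28729) = -258*(-3 - 516 + 190)*(28729/172373) = -258*(-329)*(28729/172373) = 84882*(28729/172373) = 2438574978/172373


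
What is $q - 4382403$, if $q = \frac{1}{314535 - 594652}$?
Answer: $- \frac{1227585581152}{280117} \approx -4.3824 \cdot 10^{6}$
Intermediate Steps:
$q = - \frac{1}{280117}$ ($q = \frac{1}{-280117} = - \frac{1}{280117} \approx -3.5699 \cdot 10^{-6}$)
$q - 4382403 = - \frac{1}{280117} - 4382403 = - \frac{1227585581152}{280117}$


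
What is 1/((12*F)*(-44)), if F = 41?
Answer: -1/21648 ≈ -4.6194e-5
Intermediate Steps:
1/((12*F)*(-44)) = 1/((12*41)*(-44)) = 1/(492*(-44)) = 1/(-21648) = -1/21648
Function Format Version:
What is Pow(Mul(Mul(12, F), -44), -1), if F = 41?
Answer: Rational(-1, 21648) ≈ -4.6194e-5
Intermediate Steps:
Pow(Mul(Mul(12, F), -44), -1) = Pow(Mul(Mul(12, 41), -44), -1) = Pow(Mul(492, -44), -1) = Pow(-21648, -1) = Rational(-1, 21648)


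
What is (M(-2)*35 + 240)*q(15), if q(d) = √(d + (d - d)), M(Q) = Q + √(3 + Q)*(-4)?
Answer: 30*√15 ≈ 116.19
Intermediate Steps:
M(Q) = Q - 4*√(3 + Q)
q(d) = √d (q(d) = √(d + 0) = √d)
(M(-2)*35 + 240)*q(15) = ((-2 - 4*√(3 - 2))*35 + 240)*√15 = ((-2 - 4*√1)*35 + 240)*√15 = ((-2 - 4*1)*35 + 240)*√15 = ((-2 - 4)*35 + 240)*√15 = (-6*35 + 240)*√15 = (-210 + 240)*√15 = 30*√15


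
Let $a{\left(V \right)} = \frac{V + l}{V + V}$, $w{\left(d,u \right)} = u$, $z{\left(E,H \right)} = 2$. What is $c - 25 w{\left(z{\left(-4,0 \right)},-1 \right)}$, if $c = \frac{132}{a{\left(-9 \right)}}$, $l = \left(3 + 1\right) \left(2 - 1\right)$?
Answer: $\frac{2501}{5} \approx 500.2$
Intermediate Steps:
$l = 4$ ($l = 4 \left(2 - 1\right) = 4 \cdot 1 = 4$)
$a{\left(V \right)} = \frac{4 + V}{2 V}$ ($a{\left(V \right)} = \frac{V + 4}{V + V} = \frac{4 + V}{2 V}$)
$c = \frac{2376}{5}$ ($c = \frac{132}{\frac{1}{2} \frac{1}{-9} \left(4 - 9\right)} = \frac{132}{\frac{1}{2} \left(- \frac{1}{9}\right) \left(-5\right)} = \frac{132}{\frac{5}{18}} = 132 \cdot \frac{18}{5} = \frac{2376}{5} \approx 475.2$)
$c - 25 w{\left(z{\left(-4,0 \right)},-1 \right)} = \frac{2376}{5} - -25 = \frac{2376}{5} + 25 = \frac{2501}{5}$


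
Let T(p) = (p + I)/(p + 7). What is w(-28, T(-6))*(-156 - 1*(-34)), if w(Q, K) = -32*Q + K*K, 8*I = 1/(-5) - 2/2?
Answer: -22785269/200 ≈ -1.1393e+5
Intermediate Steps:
I = -3/20 (I = (1/(-5) - 2/2)/8 = (1*(-1/5) - 2*1/2)/8 = (-1/5 - 1)/8 = (1/8)*(-6/5) = -3/20 ≈ -0.15000)
T(p) = (-3/20 + p)/(7 + p) (T(p) = (p - 3/20)/(p + 7) = (-3/20 + p)/(7 + p))
w(Q, K) = K**2 - 32*Q (w(Q, K) = -32*Q + K**2 = K**2 - 32*Q)
w(-28, T(-6))*(-156 - 1*(-34)) = (((-3/20 - 6)/(7 - 6))**2 - 32*(-28))*(-156 - 1*(-34)) = ((-123/20/1)**2 + 896)*(-156 + 34) = ((1*(-123/20))**2 + 896)*(-122) = ((-123/20)**2 + 896)*(-122) = (15129/400 + 896)*(-122) = (373529/400)*(-122) = -22785269/200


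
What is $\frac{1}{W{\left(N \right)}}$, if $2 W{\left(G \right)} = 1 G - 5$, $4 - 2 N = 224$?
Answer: $- \frac{2}{115} \approx -0.017391$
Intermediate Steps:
$N = -110$ ($N = 2 - 112 = -110$)
$W{\left(G \right)} = - \frac{5}{2} + \frac{G}{2}$ ($W{\left(G \right)} = \frac{1 G - 5}{2} = \frac{G - 5}{2} = \frac{-5 + G}{2} = - \frac{5}{2} + \frac{G}{2}$)
$\frac{1}{W{\left(N \right)}} = \frac{1}{- \frac{5}{2} + \frac{1}{2} \left(-110\right)} = \frac{1}{- \frac{5}{2} - 55} = \frac{1}{- \frac{115}{2}} = - \frac{2}{115}$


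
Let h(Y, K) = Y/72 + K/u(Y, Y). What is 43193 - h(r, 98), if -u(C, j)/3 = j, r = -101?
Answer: 314107345/7272 ≈ 43194.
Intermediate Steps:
u(C, j) = -3*j
h(Y, K) = Y/72 - K/(3*Y) (h(Y, K) = Y/72 + K/((-3*Y)) = Y*(1/72) + K*(-1/(3*Y)) = Y/72 - K/(3*Y))
43193 - h(r, 98) = 43193 - ((1/72)*(-101) - ⅓*98/(-101)) = 43193 - (-101/72 - ⅓*98*(-1/101)) = 43193 - (-101/72 + 98/303) = 43193 - 1*(-7849/7272) = 43193 + 7849/7272 = 314107345/7272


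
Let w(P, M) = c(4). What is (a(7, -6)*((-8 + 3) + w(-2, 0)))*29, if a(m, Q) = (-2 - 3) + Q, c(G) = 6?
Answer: -319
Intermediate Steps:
a(m, Q) = -5 + Q
w(P, M) = 6
(a(7, -6)*((-8 + 3) + w(-2, 0)))*29 = ((-5 - 6)*((-8 + 3) + 6))*29 = -11*(-5 + 6)*29 = -11*1*29 = -11*29 = -319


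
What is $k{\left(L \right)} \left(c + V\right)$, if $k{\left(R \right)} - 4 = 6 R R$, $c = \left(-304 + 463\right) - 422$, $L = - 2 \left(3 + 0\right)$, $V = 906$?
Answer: $141460$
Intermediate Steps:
$L = -6$ ($L = \left(-2\right) 3 = -6$)
$c = -263$ ($c = 159 - 422 = -263$)
$k{\left(R \right)} = 4 + 6 R^{2}$ ($k{\left(R \right)} = 4 + 6 R R = 4 + 6 R^{2}$)
$k{\left(L \right)} \left(c + V\right) = \left(4 + 6 \left(-6\right)^{2}\right) \left(-263 + 906\right) = \left(4 + 6 \cdot 36\right) 643 = \left(4 + 216\right) 643 = 220 \cdot 643 = 141460$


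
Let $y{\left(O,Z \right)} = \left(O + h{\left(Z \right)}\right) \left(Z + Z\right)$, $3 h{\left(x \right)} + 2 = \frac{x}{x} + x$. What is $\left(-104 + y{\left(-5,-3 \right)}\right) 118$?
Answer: $-7788$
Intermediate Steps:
$h{\left(x \right)} = - \frac{1}{3} + \frac{x}{3}$ ($h{\left(x \right)} = - \frac{2}{3} + \frac{\frac{x}{x} + x}{3} = - \frac{2}{3} + \frac{1 + x}{3} = - \frac{2}{3} + \left(\frac{1}{3} + \frac{x}{3}\right) = - \frac{1}{3} + \frac{x}{3}$)
$y{\left(O,Z \right)} = 2 Z \left(- \frac{1}{3} + O + \frac{Z}{3}\right)$ ($y{\left(O,Z \right)} = \left(O + \left(- \frac{1}{3} + \frac{Z}{3}\right)\right) \left(Z + Z\right) = \left(- \frac{1}{3} + O + \frac{Z}{3}\right) 2 Z = 2 Z \left(- \frac{1}{3} + O + \frac{Z}{3}\right)$)
$\left(-104 + y{\left(-5,-3 \right)}\right) 118 = \left(-104 + \frac{2}{3} \left(-3\right) \left(-1 - 3 + 3 \left(-5\right)\right)\right) 118 = \left(-104 + \frac{2}{3} \left(-3\right) \left(-1 - 3 - 15\right)\right) 118 = \left(-104 + \frac{2}{3} \left(-3\right) \left(-19\right)\right) 118 = \left(-104 + 38\right) 118 = \left(-66\right) 118 = -7788$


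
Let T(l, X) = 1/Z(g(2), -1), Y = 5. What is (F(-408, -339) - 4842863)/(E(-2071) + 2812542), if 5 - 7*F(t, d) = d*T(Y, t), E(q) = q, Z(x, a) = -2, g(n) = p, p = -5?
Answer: -9685773/5620942 ≈ -1.7232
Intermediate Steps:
g(n) = -5
T(l, X) = -1/2 (T(l, X) = 1/(-2) = -1/2)
F(t, d) = 5/7 + d/14 (F(t, d) = 5/7 - d*(-1)/(7*2) = 5/7 - (-1)*d/14 = 5/7 + d/14)
(F(-408, -339) - 4842863)/(E(-2071) + 2812542) = ((5/7 + (1/14)*(-339)) - 4842863)/(-2071 + 2812542) = ((5/7 - 339/14) - 4842863)/2810471 = (-47/2 - 4842863)*(1/2810471) = -9685773/2*1/2810471 = -9685773/5620942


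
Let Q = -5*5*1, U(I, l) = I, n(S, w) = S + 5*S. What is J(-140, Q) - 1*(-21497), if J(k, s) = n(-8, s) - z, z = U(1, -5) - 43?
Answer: 21491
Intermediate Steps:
n(S, w) = 6*S
Q = -25 (Q = -25*1 = -25)
z = -42 (z = 1 - 43 = -42)
J(k, s) = -6 (J(k, s) = 6*(-8) - 1*(-42) = -48 + 42 = -6)
J(-140, Q) - 1*(-21497) = -6 - 1*(-21497) = -6 + 21497 = 21491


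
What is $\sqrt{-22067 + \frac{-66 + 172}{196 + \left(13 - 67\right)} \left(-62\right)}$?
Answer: $\frac{i \sqrt{111473053}}{71} \approx 148.71 i$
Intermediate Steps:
$\sqrt{-22067 + \frac{-66 + 172}{196 + \left(13 - 67\right)} \left(-62\right)} = \sqrt{-22067 + \frac{106}{196 - 54} \left(-62\right)} = \sqrt{-22067 + \frac{106}{142} \left(-62\right)} = \sqrt{-22067 + 106 \cdot \frac{1}{142} \left(-62\right)} = \sqrt{-22067 + \frac{53}{71} \left(-62\right)} = \sqrt{-22067 - \frac{3286}{71}} = \sqrt{- \frac{1570043}{71}} = \frac{i \sqrt{111473053}}{71}$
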